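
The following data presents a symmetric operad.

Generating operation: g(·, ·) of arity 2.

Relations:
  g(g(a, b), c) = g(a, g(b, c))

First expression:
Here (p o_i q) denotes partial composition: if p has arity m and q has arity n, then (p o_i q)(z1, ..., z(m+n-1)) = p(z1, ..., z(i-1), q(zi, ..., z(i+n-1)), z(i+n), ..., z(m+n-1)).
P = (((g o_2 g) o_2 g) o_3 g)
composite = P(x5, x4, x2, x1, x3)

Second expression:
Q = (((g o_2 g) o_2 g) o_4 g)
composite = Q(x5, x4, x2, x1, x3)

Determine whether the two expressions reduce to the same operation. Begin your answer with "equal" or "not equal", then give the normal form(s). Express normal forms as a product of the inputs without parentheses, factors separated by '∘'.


equal; the common form is x5 ∘ x4 ∘ x2 ∘ x1 ∘ x3

In normal form, the first expression is x5 ∘ x4 ∘ x2 ∘ x1 ∘ x3
In normal form, the second expression is x5 ∘ x4 ∘ x2 ∘ x1 ∘ x3
Identical normal forms: equal.


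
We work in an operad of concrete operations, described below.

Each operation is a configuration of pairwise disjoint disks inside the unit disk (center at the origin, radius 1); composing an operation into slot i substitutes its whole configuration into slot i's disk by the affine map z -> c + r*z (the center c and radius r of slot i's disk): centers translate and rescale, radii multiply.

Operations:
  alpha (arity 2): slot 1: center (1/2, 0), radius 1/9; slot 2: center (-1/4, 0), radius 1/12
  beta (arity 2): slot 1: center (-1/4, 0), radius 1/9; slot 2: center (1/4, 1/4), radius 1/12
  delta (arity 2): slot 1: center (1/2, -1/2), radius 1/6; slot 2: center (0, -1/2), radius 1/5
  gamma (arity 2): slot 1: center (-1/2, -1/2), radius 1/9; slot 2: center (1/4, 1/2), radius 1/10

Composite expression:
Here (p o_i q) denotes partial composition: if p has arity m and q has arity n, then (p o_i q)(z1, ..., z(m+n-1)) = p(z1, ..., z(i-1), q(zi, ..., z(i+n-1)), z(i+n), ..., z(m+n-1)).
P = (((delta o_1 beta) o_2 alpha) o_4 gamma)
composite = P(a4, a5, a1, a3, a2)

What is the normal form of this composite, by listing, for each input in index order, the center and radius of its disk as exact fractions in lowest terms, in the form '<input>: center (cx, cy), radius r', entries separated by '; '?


a1: center (155/288, -11/24), radius 1/864; a2: center (1/20, -2/5), radius 1/50; a3: center (-1/10, -3/5), radius 1/45; a4: center (11/24, -1/2), radius 1/54; a5: center (79/144, -11/24), radius 1/648

Affine substitution under delta: radii multiply and a-centers shift.
tracing a4 down its 2-map path: center (11/24, -1/2), radius 1/54
tracing a5 down its 3-map path: center (79/144, -11/24), radius 1/648
tracing a1 down its 3-map path: center (155/288, -11/24), radius 1/864
tracing a3 down its 2-map path: center (-1/10, -3/5), radius 1/45
tracing a2 down its 2-map path: center (1/20, -2/5), radius 1/50


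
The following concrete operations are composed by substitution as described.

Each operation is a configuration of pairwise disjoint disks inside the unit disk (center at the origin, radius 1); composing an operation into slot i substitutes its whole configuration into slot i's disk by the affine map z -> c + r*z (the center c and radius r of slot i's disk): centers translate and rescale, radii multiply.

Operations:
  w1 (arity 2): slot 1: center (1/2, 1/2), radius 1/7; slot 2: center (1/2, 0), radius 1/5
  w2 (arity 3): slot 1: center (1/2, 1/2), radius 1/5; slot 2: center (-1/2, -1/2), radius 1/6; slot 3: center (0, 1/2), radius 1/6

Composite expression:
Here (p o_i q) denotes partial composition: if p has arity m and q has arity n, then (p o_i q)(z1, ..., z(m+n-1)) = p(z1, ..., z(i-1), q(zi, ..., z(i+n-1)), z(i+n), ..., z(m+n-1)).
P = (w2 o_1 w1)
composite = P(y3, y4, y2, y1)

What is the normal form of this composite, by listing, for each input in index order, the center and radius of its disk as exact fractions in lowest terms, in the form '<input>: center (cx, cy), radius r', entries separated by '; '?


y1: center (0, 1/2), radius 1/6; y2: center (-1/2, -1/2), radius 1/6; y3: center (3/5, 3/5), radius 1/35; y4: center (3/5, 1/2), radius 1/25

Follow each y-input down from w2: c' goes to c + r*c', radius to r*r'.
tracing y3 down its 2-map path: center (3/5, 3/5), radius 1/35
tracing y4 down its 2-map path: center (3/5, 1/2), radius 1/25
tracing y2 down its 1-map path: center (-1/2, -1/2), radius 1/6
tracing y1 down its 1-map path: center (0, 1/2), radius 1/6


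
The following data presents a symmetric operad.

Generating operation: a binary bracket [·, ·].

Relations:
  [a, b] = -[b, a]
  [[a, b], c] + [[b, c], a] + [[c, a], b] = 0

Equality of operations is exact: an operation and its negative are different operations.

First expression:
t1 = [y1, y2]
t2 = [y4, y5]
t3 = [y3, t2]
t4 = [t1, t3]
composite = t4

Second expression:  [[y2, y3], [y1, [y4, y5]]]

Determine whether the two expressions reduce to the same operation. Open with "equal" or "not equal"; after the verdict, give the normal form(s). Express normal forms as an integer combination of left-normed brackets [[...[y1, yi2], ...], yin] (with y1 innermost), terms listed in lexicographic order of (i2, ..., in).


not equal: they reduce to [[[[y1, y2], y3], y4], y5] - [[[[y1, y2], y3], y5], y4] - [[[[y1, y2], y4], y5], y3] + [[[[y1, y2], y5], y4], y3] and -[[[[y1, y4], y5], y2], y3] + [[[[y1, y4], y5], y3], y2] + [[[[y1, y5], y4], y2], y3] - [[[[y1, y5], y4], y3], y2]

In normal form, the first expression is [[[[y1, y2], y3], y4], y5] - [[[[y1, y2], y3], y5], y4] - [[[[y1, y2], y4], y5], y3] + [[[[y1, y2], y5], y4], y3]
In normal form, the second expression is -[[[[y1, y4], y5], y2], y3] + [[[[y1, y4], y5], y3], y2] + [[[[y1, y5], y4], y2], y3] - [[[[y1, y5], y4], y3], y2]
Distinct normal forms: not equal.


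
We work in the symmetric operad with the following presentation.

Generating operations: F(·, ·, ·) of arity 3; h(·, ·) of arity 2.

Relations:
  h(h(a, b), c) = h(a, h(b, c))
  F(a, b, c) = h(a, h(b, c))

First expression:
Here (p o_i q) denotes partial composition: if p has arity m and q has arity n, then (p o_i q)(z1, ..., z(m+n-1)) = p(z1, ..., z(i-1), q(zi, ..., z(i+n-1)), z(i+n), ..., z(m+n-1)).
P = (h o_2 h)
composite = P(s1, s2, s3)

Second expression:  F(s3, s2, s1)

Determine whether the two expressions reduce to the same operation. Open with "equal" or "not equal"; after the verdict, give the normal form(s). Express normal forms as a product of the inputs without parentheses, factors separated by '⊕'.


not equal: they reduce to s1 ⊕ s2 ⊕ s3 and s3 ⊕ s2 ⊕ s1

Reducing the first expression gives s1 ⊕ s2 ⊕ s3
Reducing the second expression gives s3 ⊕ s2 ⊕ s1
The normal forms differ: not equal.


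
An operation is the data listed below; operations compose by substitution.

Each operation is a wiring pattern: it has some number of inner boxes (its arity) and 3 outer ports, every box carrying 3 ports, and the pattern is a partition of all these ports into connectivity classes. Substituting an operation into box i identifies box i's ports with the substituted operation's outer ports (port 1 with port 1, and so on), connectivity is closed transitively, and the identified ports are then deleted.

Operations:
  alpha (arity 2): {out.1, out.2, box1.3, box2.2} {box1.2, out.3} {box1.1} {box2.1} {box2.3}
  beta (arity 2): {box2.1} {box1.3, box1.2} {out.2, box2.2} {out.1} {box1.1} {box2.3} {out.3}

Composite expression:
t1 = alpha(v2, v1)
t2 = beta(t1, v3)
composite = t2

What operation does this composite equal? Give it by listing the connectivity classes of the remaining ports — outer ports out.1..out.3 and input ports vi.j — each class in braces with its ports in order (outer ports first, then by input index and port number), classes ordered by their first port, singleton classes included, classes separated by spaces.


{out.1} {out.2, v3.2} {out.3} {v1.1} {v1.2, v2.2, v2.3} {v1.3} {v2.1} {v3.1} {v3.3}

Connectivity passes through glued beta-boundaries; trace each wire chain.
alpha over (v2, v1) gives {out.1, out.2, v1.2, v2.3} {out.3, v2.2} {v1.1} {v1.3} {v2.1}, out.j being that stage's outer ports
beta over (v2, v1, v3) gives {out.1} {out.2, v3.2} {out.3} {v1.1} {v1.2, v2.2, v2.3} {v1.3} {v2.1} {v3.1} {v3.3}, out.j being that stage's outer ports


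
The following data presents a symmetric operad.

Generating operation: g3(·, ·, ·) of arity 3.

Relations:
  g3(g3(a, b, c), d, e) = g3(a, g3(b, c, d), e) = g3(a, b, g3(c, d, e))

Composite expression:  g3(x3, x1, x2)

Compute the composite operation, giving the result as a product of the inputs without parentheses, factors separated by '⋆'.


x3 ⋆ x1 ⋆ x2


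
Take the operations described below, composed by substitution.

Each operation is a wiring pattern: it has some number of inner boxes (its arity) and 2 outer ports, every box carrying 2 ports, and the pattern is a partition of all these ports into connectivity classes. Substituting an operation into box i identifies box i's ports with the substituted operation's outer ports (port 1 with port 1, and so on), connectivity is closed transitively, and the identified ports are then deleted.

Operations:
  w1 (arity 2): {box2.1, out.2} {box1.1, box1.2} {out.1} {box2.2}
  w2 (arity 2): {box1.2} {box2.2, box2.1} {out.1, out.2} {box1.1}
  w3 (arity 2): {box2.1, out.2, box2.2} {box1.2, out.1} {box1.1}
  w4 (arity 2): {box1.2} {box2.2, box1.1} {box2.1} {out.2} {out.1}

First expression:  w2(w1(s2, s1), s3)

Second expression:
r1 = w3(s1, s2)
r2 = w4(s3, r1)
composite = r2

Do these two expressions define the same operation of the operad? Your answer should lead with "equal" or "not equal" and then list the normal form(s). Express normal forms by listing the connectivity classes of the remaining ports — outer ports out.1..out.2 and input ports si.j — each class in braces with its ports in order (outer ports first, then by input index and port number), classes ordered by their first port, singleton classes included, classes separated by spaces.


not equal: they reduce to {out.1, out.2} {s1.1} {s1.2} {s2.1, s2.2} {s3.1, s3.2} and {out.1} {out.2} {s1.1} {s1.2} {s2.1, s2.2, s3.1} {s3.2}

Normal form of the first expression: {out.1, out.2} {s1.1} {s1.2} {s2.1, s2.2} {s3.1, s3.2}
Normal form of the second expression: {out.1} {out.2} {s1.1} {s1.2} {s2.1, s2.2, s3.1} {s3.2}
No match — not equal.


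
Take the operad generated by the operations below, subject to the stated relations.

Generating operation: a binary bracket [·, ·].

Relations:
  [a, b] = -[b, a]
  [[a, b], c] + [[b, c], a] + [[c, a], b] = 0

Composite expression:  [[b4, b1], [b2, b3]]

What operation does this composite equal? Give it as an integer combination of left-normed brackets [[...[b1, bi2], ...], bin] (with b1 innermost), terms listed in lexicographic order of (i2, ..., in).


Antisymmetry and Jacobi reduce to b1-anchored left-normed brackets.
Composite bracket: [[b4, b1], [b2, b3]]
Each bracket splits as ab - ba, giving 8 signed words (2^3 = 8).
Keep just the words that open with b1:
  the word b1b4b2b3 carries sign -1 and contributes -[[[b1, b4], b2], b3]
  the word b1b4b3b2 carries sign +1 and contributes +[[[b1, b4], b3], b2]

-[[[b1, b4], b2], b3] + [[[b1, b4], b3], b2]


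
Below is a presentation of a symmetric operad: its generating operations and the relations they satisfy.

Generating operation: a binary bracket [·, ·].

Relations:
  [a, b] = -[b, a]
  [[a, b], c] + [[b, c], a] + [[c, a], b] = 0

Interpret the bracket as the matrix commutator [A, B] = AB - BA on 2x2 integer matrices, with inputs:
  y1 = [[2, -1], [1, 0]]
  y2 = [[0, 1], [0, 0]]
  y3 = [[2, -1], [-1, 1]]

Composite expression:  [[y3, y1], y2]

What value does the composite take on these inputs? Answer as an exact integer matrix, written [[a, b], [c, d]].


[[3, -4], [0, -3]]


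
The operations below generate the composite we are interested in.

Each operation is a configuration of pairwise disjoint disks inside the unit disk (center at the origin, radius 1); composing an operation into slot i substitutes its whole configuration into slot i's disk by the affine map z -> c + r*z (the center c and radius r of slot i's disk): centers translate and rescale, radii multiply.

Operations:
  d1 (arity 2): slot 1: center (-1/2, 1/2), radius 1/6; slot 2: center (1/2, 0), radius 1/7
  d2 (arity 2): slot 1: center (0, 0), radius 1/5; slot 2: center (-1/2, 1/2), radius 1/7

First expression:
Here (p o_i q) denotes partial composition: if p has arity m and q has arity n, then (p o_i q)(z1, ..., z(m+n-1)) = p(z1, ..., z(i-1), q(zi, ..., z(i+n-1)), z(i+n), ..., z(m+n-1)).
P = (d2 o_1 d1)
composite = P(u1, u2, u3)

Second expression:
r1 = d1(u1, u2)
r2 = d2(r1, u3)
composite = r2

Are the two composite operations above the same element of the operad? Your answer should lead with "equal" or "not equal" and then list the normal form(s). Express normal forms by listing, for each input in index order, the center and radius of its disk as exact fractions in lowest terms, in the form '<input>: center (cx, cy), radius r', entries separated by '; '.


Normal form of the first expression: u1: center (-1/10, 1/10), radius 1/30; u2: center (1/10, 0), radius 1/35; u3: center (-1/2, 1/2), radius 1/7
Normal form of the second expression: u1: center (-1/10, 1/10), radius 1/30; u2: center (1/10, 0), radius 1/35; u3: center (-1/2, 1/2), radius 1/7
Same normal form: equal.

equal — both sides give u1: center (-1/10, 1/10), radius 1/30; u2: center (1/10, 0), radius 1/35; u3: center (-1/2, 1/2), radius 1/7


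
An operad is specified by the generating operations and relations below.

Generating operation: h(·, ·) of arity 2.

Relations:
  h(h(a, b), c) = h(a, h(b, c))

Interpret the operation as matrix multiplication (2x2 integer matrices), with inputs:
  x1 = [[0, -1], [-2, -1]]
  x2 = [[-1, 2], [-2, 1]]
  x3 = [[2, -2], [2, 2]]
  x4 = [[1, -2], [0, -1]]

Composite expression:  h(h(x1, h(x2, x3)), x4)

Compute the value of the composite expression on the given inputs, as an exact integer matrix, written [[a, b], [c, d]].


h(x2, x3) = [[2, 6], [-2, 6]]
h(x1, h(x2, x3)) = [[2, -6], [-2, -18]]
h(h(x1, h(x2, x3)), x4) = [[2, 2], [-2, 22]]

[[2, 2], [-2, 22]]


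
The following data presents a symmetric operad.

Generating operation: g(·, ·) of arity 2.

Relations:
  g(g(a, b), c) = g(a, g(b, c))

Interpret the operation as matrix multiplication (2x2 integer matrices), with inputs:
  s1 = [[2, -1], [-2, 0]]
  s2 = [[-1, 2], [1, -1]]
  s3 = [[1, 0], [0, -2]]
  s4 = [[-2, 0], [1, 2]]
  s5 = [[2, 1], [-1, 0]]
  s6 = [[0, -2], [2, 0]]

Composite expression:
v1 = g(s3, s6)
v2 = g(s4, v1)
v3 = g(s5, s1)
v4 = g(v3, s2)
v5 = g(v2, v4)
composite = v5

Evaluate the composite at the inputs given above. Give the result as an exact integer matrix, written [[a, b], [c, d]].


[[12, -20], [26, -38]]

g(s3, s6) = [[0, -2], [-4, 0]]
g(s4, g(s3, s6)) = [[0, 4], [-8, -2]]
g(s5, s1) = [[2, -2], [-2, 1]]
g(g(s5, s1), s2) = [[-4, 6], [3, -5]]
g(g(s4, g(s3, s6)), g(g(s5, s1), s2)) = [[12, -20], [26, -38]]


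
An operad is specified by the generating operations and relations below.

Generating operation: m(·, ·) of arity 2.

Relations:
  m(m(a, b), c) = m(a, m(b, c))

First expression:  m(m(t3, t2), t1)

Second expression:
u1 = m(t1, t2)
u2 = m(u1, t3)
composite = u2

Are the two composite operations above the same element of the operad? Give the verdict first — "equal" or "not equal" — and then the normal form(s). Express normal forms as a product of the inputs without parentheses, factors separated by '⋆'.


The first expression reduces to t3 ⋆ t2 ⋆ t1
The second expression reduces to t1 ⋆ t2 ⋆ t3
Distinct normal forms: not equal.

not equal — first t3 ⋆ t2 ⋆ t1, second t1 ⋆ t2 ⋆ t3


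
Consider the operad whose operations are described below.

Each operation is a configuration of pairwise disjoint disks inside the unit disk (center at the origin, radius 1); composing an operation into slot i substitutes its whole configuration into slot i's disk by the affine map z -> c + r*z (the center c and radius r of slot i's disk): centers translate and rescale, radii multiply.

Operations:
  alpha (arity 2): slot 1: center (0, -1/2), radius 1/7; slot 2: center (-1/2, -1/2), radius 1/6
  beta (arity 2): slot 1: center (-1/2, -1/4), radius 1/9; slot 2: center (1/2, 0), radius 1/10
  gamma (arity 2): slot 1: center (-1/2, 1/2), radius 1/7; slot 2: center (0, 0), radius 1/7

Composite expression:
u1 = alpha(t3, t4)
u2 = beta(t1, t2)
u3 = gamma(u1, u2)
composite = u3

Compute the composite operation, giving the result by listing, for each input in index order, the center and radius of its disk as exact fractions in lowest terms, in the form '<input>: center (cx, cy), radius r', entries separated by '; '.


t1: center (-1/14, -1/28), radius 1/63; t2: center (1/14, 0), radius 1/70; t3: center (-1/2, 3/7), radius 1/49; t4: center (-4/7, 3/7), radius 1/42


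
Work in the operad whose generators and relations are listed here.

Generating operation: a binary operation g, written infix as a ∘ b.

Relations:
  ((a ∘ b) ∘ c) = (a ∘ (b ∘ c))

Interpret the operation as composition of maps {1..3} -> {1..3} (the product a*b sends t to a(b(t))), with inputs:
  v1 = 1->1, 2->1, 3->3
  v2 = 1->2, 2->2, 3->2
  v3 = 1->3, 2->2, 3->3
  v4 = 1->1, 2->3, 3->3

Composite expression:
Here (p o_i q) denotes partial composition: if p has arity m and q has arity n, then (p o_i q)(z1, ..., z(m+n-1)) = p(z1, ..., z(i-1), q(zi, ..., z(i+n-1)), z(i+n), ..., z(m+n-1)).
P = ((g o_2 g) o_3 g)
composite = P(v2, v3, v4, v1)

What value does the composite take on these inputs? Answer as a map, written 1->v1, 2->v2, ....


1->2, 2->2, 3->2

(v4 ∘ v1) = 1->1, 2->1, 3->3
(v3 ∘ (v4 ∘ v1)) = 1->3, 2->3, 3->3
(v2 ∘ (v3 ∘ (v4 ∘ v1))) = 1->2, 2->2, 3->2


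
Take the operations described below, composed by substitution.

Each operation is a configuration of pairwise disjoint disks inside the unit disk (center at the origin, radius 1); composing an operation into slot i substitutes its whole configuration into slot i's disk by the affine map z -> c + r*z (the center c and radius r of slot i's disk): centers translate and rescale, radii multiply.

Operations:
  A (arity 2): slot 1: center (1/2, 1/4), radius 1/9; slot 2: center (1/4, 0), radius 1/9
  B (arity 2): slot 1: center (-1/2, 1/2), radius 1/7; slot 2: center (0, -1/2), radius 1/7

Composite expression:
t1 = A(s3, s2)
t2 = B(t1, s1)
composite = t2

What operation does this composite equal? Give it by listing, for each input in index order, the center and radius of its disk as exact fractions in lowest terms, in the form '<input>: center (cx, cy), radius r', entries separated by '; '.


Nesting under B composes maps z -> c + r*z down each s-path.
input s3: composing its 2 substitution steps yields center (-3/7, 15/28), radius 1/63
input s2: composing its 2 substitution steps yields center (-13/28, 1/2), radius 1/63
input s1: composing its 1 substitution step yields center (0, -1/2), radius 1/7

s1: center (0, -1/2), radius 1/7; s2: center (-13/28, 1/2), radius 1/63; s3: center (-3/7, 15/28), radius 1/63


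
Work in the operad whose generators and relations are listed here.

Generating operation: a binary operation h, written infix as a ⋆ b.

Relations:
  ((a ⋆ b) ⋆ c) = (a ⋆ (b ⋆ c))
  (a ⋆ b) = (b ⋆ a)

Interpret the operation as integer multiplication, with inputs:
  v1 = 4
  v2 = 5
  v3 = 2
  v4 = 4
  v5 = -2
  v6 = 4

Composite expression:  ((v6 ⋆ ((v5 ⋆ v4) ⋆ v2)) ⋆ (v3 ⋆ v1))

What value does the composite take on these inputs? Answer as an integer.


-1280

(v5 ⋆ v4) = -8
((v5 ⋆ v4) ⋆ v2) = -40
(v6 ⋆ ((v5 ⋆ v4) ⋆ v2)) = -160
(v3 ⋆ v1) = 8
((v6 ⋆ ((v5 ⋆ v4) ⋆ v2)) ⋆ (v3 ⋆ v1)) = -1280


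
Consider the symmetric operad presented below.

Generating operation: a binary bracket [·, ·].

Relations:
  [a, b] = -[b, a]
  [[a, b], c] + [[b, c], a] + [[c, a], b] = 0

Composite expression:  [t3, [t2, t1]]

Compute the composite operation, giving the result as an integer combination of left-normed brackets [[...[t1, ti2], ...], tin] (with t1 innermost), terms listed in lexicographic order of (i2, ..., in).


In the tensor algebra, words opening t1 carry the t1-anchored form.
Composite bracket: [t3, [t2, t1]]
The bracket unfolds into 4 signed words via [a, b] = ab - ba (2^2 = 4).
Collect the words opening with t1:
  word t1t2t3 has sign +1, contributing +[[t1, t2], t3]

[[t1, t2], t3]


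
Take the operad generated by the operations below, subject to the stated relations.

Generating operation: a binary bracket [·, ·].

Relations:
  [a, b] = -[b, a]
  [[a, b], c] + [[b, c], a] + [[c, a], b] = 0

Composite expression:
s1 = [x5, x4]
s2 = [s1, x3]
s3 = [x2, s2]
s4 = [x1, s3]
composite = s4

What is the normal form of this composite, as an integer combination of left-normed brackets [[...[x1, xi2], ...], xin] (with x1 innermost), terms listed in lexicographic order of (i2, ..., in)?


[[[[x1, x2], x3], x4], x5] - [[[[x1, x2], x3], x5], x4] - [[[[x1, x2], x4], x5], x3] + [[[[x1, x2], x5], x4], x3] - [[[[x1, x3], x4], x5], x2] + [[[[x1, x3], x5], x4], x2] + [[[[x1, x4], x5], x3], x2] - [[[[x1, x5], x4], x3], x2]


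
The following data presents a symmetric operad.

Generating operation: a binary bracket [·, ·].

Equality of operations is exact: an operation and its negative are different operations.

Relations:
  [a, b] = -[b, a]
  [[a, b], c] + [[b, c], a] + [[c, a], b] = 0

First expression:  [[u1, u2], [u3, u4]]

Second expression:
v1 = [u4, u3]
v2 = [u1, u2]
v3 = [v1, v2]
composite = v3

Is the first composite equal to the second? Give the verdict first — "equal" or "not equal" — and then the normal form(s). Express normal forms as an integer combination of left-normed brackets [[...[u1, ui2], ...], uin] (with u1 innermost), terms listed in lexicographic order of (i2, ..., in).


equal; both compose to [[[u1, u2], u3], u4] - [[[u1, u2], u4], u3]

The first composite normalizes to [[[u1, u2], u3], u4] - [[[u1, u2], u4], u3]
The second composite normalizes to [[[u1, u2], u3], u4] - [[[u1, u2], u4], u3]
The forms coincide; equal.


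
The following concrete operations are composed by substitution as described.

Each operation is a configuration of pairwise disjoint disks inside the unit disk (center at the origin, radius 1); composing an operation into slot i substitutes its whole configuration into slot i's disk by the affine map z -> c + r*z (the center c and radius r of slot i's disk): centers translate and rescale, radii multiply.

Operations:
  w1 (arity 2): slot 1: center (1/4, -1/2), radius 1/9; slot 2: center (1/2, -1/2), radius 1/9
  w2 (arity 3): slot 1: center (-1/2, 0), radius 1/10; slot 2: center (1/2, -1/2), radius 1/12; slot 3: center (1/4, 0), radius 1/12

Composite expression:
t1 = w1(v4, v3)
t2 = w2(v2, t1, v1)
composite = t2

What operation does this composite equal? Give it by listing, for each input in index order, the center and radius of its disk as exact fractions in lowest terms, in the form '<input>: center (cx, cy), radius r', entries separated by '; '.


v1: center (1/4, 0), radius 1/12; v2: center (-1/2, 0), radius 1/10; v3: center (13/24, -13/24), radius 1/108; v4: center (25/48, -13/24), radius 1/108

Follow each v-input down from w2: c' goes to c + r*c', radius to r*r'.
v2: after 1 affine step, its disk has center (-1/2, 0), radius 1/10
v4: after 2 affine steps, its disk has center (25/48, -13/24), radius 1/108
v3: after 2 affine steps, its disk has center (13/24, -13/24), radius 1/108
v1: after 1 affine step, its disk has center (1/4, 0), radius 1/12


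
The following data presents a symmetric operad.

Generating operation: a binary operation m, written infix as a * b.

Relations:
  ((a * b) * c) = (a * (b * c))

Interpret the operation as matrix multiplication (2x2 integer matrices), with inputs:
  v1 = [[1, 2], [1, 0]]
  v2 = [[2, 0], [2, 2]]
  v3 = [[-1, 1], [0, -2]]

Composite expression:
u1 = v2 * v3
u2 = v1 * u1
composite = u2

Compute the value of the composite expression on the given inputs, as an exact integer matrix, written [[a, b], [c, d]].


[[-6, -2], [-2, 2]]


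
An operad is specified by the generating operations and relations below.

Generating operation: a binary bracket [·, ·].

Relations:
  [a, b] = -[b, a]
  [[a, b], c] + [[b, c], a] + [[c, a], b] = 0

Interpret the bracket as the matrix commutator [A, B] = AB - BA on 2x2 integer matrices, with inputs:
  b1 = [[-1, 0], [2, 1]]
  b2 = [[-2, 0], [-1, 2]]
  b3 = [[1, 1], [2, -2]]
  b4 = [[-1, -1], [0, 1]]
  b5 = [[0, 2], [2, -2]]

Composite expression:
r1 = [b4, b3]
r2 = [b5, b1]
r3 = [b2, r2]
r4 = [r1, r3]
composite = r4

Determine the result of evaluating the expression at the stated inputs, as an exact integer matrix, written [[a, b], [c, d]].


[[24, 56], [-128, -24]]

[b4, b3] = [[-2, 1], [4, 2]]
[b5, b1] = [[4, 4], [-8, -4]]
[b2, [b5, b1]] = [[4, -16], [-40, -4]]
[[b4, b3], [b2, [b5, b1]]] = [[24, 56], [-128, -24]]


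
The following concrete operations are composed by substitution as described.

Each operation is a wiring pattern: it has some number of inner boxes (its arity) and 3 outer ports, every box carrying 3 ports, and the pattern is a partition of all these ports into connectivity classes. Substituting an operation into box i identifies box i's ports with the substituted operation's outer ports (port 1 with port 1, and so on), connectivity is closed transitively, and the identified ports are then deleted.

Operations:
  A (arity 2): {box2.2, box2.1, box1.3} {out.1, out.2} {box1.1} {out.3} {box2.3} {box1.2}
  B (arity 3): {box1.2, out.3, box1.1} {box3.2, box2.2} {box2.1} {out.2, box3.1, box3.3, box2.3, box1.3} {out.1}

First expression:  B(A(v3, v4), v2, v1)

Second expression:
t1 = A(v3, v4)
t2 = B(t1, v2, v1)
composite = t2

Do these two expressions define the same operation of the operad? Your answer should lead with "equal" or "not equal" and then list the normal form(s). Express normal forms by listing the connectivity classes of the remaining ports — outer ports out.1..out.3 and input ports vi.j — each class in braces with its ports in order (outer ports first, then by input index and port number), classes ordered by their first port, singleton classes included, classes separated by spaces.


equal: each reduces to {out.1} {out.2, v1.1, v1.3, v2.3} {out.3} {v1.2, v2.2} {v2.1} {v3.1} {v3.2} {v3.3, v4.1, v4.2} {v4.3}

Normal form of the first expression: {out.1} {out.2, v1.1, v1.3, v2.3} {out.3} {v1.2, v2.2} {v2.1} {v3.1} {v3.2} {v3.3, v4.1, v4.2} {v4.3}
Normal form of the second expression: {out.1} {out.2, v1.1, v1.3, v2.3} {out.3} {v1.2, v2.2} {v2.1} {v3.1} {v3.2} {v3.3, v4.1, v4.2} {v4.3}
One common form — equal.


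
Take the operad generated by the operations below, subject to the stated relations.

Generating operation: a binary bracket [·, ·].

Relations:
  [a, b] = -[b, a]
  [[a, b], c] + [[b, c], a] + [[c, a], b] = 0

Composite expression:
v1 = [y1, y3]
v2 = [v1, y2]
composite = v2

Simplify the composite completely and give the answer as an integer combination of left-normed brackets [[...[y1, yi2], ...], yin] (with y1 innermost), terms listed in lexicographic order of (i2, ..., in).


A multilinear Lie element is pinned by y1-initial words (y1 innermost).
Composite bracket: [[y1, y3], y2]
Each bracket splits as ab - ba, giving 4 signed words (2^2 = 4).
Words beginning with y1 determine it all:
  from y1y3y2, sign +1: term +[[y1, y3], y2]

[[y1, y3], y2]


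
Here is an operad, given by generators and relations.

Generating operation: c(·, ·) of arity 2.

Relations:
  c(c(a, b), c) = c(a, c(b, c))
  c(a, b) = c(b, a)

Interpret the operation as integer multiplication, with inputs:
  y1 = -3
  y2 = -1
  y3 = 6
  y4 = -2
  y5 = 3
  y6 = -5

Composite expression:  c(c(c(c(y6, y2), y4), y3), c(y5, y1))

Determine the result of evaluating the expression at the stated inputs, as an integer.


c(y6, y2) = 5
c(c(y6, y2), y4) = -10
c(c(c(y6, y2), y4), y3) = -60
c(y5, y1) = -9
c(c(c(c(y6, y2), y4), y3), c(y5, y1)) = 540

540


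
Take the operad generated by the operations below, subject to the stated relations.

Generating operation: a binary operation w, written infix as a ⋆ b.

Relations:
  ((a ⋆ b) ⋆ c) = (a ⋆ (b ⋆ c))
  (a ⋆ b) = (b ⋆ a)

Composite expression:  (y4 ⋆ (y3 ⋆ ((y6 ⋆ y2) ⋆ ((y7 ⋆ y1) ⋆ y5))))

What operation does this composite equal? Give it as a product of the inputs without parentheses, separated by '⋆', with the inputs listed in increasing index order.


y1 ⋆ y2 ⋆ y3 ⋆ y4 ⋆ y5 ⋆ y6 ⋆ y7

Key point: w commutes, so take the y-inputs in any fixed order.
(y6 ⋆ y2) flattens to y6 ⋆ y2
(y7 ⋆ y1) flattens to y7 ⋆ y1
((y7 ⋆ y1) ⋆ y5) flattens to y7 ⋆ y1 ⋆ y5
((y6 ⋆ y2) ⋆ ((y7 ⋆ y1) ⋆ y5)) flattens to y6 ⋆ y2 ⋆ y7 ⋆ y1 ⋆ y5
(y3 ⋆ ((y6 ⋆ y2) ⋆ ((y7 ⋆ y1) ⋆ y5))) flattens to y3 ⋆ y6 ⋆ y2 ⋆ y7 ⋆ y1 ⋆ y5
(y4 ⋆ (y3 ⋆ ((y6 ⋆ y2) ⋆ ((y7 ⋆ y1) ⋆ y5)))) flattens to y4 ⋆ y3 ⋆ y6 ⋆ y2 ⋆ y7 ⋆ y1 ⋆ y5
the factors in increasing index order: y1 ⋆ y2 ⋆ y3 ⋆ y4 ⋆ y5 ⋆ y6 ⋆ y7


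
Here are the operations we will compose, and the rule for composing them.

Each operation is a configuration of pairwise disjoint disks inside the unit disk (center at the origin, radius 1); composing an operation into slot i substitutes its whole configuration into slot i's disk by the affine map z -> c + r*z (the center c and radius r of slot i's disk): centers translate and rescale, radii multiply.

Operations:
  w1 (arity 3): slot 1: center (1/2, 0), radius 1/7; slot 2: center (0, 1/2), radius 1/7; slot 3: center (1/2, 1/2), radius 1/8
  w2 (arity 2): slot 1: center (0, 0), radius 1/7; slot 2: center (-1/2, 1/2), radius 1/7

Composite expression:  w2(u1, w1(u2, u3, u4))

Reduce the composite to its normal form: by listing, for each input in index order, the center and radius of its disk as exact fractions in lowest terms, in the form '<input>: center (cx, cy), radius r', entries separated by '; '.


u1: center (0, 0), radius 1/7; u2: center (-3/7, 1/2), radius 1/49; u3: center (-1/2, 4/7), radius 1/49; u4: center (-3/7, 4/7), radius 1/56

Below w2, radii multiply path by path; the u-disk centers shift.
tracing u1 down its 1-map path: center (0, 0), radius 1/7
tracing u2 down its 2-map path: center (-3/7, 1/2), radius 1/49
tracing u3 down its 2-map path: center (-1/2, 4/7), radius 1/49
tracing u4 down its 2-map path: center (-3/7, 4/7), radius 1/56


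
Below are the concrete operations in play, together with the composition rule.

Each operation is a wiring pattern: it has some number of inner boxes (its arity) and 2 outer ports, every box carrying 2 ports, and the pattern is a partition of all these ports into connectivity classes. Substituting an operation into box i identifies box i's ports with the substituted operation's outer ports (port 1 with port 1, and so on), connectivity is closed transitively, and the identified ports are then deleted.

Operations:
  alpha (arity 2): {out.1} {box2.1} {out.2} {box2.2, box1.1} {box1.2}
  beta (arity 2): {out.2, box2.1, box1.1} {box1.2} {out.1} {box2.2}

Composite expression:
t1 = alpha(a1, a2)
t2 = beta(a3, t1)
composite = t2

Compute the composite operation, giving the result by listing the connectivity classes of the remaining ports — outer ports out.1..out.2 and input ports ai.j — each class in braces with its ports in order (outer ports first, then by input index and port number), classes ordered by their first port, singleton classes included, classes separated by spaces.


Treat the ports identified at beta as solder joints: merge, then drop.
composing alpha on (a1, a2), with out.j its own outer ports: {out.1} {out.2} {a1.1, a2.2} {a1.2} {a2.1}
composing beta on (a3, a1, a2), with out.j its own outer ports: {out.1} {out.2, a3.1} {a1.1, a2.2} {a1.2} {a2.1} {a3.2}

{out.1} {out.2, a3.1} {a1.1, a2.2} {a1.2} {a2.1} {a3.2}


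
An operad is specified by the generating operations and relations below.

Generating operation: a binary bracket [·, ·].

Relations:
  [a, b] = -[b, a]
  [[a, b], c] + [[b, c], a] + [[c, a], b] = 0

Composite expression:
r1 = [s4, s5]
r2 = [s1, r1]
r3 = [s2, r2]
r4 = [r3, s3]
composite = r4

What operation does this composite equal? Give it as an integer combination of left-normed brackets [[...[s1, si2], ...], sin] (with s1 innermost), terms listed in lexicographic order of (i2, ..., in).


-[[[[s1, s4], s5], s2], s3] + [[[[s1, s5], s4], s2], s3]

A multilinear Lie element is pinned by s1-initial words (s1 innermost).
Composite bracket: [[s2, [s1, [s4, s5]]], s3]
Applying ab - ba throughout gives 16 signed words (2^4 = 16).
Collect the words opening with s1:
  s1s4s5s2s3 appears with sign -1, giving the term -[[[[s1, s4], s5], s2], s3]
  s1s5s4s2s3 appears with sign +1, giving the term +[[[[s1, s5], s4], s2], s3]


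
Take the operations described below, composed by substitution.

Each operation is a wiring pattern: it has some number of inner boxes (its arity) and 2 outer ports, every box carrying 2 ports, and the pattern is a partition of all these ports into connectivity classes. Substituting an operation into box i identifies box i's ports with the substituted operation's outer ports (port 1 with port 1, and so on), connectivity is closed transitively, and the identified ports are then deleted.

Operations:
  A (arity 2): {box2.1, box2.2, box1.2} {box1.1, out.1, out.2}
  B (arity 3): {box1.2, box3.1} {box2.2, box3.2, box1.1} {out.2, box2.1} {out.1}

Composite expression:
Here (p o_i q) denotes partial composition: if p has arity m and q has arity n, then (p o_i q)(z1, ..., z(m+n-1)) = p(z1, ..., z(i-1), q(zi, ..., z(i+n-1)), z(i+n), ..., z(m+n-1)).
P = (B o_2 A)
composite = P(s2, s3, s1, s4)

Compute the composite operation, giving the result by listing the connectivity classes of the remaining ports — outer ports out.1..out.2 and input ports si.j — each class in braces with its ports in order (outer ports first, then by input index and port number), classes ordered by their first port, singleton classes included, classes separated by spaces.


{out.1} {out.2, s2.1, s3.1, s4.2} {s1.1, s1.2, s3.2} {s2.2, s4.1}

Reachability decides: close wires over B-identified ports.
A over (s3, s1) gives {out.1, out.2, s3.1} {s1.1, s1.2, s3.2}, out.j being that stage's outer ports
B over (s2, s3, s1, s4) gives {out.1} {out.2, s2.1, s3.1, s4.2} {s1.1, s1.2, s3.2} {s2.2, s4.1}, out.j being that stage's outer ports


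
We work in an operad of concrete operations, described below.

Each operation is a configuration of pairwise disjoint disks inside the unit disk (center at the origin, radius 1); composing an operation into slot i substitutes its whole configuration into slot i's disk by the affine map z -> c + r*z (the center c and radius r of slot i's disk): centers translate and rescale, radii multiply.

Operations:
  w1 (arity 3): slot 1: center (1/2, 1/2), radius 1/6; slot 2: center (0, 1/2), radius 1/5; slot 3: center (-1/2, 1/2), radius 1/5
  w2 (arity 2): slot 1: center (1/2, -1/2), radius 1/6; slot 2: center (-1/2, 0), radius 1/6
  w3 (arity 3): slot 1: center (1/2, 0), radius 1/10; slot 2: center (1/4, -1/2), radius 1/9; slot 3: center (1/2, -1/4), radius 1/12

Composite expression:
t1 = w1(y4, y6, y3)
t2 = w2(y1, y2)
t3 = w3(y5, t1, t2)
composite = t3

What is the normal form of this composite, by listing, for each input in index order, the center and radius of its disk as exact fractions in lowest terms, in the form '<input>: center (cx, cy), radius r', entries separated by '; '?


y1: center (13/24, -7/24), radius 1/72; y2: center (11/24, -1/4), radius 1/72; y3: center (7/36, -4/9), radius 1/45; y4: center (11/36, -4/9), radius 1/54; y5: center (1/2, 0), radius 1/10; y6: center (1/4, -4/9), radius 1/45

Affine substitution under w3: radii multiply and y-centers shift.
input y5: applying the 1 nested substitution gives center (1/2, 0), radius 1/10
input y4: applying the 2 nested substitutions gives center (11/36, -4/9), radius 1/54
input y6: applying the 2 nested substitutions gives center (1/4, -4/9), radius 1/45
input y3: applying the 2 nested substitutions gives center (7/36, -4/9), radius 1/45
input y1: applying the 2 nested substitutions gives center (13/24, -7/24), radius 1/72
input y2: applying the 2 nested substitutions gives center (11/24, -1/4), radius 1/72


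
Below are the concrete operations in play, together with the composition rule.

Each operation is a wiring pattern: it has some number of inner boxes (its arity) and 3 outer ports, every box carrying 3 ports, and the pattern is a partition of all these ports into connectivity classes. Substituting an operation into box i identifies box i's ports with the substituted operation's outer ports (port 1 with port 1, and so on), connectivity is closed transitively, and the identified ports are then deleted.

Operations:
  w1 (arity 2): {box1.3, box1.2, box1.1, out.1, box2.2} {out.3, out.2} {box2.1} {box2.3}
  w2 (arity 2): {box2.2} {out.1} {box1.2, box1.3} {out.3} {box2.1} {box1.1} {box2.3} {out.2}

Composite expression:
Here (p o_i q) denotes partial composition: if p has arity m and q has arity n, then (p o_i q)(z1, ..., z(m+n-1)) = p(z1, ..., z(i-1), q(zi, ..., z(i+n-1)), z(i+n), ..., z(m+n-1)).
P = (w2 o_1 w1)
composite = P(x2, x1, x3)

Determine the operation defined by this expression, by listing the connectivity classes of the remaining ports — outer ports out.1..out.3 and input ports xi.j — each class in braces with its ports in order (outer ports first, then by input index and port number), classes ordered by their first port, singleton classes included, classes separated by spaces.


{out.1} {out.2} {out.3} {x1.1} {x1.2, x2.1, x2.2, x2.3} {x1.3} {x3.1} {x3.2} {x3.3}


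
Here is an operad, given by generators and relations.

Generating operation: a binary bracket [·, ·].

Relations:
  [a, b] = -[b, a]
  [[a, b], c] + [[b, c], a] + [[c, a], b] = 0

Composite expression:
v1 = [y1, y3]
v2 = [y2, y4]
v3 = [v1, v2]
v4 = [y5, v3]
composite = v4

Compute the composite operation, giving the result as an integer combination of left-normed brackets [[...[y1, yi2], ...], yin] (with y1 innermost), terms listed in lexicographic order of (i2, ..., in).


-[[[[y1, y3], y2], y4], y5] + [[[[y1, y3], y4], y2], y5]


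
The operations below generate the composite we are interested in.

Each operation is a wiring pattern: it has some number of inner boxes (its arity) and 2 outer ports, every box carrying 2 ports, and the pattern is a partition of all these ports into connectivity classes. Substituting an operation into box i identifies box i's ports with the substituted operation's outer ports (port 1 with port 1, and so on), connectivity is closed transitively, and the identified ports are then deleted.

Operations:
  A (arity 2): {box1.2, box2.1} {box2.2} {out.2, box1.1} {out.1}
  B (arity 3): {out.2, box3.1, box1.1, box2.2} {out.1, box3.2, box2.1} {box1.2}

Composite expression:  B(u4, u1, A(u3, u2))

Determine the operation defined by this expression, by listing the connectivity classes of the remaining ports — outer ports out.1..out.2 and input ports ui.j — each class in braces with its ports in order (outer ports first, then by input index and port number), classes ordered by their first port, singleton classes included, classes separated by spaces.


{out.1, u1.1, u3.1} {out.2, u1.2, u4.1} {u2.1, u3.2} {u2.2} {u4.2}

Reachability decides: close wires over B-identified ports.
A over (u3, u2) gives {out.1} {out.2, u3.1} {u2.1, u3.2} {u2.2}, out.j being that stage's outer ports
B over (u4, u1, u3, u2) gives {out.1, u1.1, u3.1} {out.2, u1.2, u4.1} {u2.1, u3.2} {u2.2} {u4.2}, out.j being that stage's outer ports


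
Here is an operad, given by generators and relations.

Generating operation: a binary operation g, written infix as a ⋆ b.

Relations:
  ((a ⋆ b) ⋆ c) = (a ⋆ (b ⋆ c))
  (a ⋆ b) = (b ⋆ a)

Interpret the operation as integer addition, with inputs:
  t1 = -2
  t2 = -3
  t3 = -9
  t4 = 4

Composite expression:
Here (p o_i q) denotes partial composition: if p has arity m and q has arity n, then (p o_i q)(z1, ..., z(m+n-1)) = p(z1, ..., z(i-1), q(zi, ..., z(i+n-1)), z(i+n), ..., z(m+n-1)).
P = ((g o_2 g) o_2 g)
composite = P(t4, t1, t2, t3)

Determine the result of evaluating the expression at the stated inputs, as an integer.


(t1 ⋆ t2) = -5
((t1 ⋆ t2) ⋆ t3) = -14
(t4 ⋆ ((t1 ⋆ t2) ⋆ t3)) = -10

-10
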